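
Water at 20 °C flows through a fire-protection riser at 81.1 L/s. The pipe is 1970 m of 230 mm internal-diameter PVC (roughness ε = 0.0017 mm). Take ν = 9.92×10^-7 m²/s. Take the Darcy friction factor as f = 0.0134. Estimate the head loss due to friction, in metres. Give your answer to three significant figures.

V = 4Q/(πD²) = 4·0.0811/(π·0.230²) = 1.952 m/s
h_f = f(L/D)V²/(2g) = 0.01340·(1970/0.230)·1.952²/(2·9.81) = 22.29 m

h_f ≈ 22.3 m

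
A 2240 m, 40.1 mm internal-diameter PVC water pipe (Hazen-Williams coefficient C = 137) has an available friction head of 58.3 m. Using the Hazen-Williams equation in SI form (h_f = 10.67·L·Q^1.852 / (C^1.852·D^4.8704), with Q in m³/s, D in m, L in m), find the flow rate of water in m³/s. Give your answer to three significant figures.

Q ≈ 0.00113 m³/s

Rearranging: Q = [h_f·C^1.852·D^4.8704 / (10.67·L)]^(1/1.852)
Q = [58.3·137^1.852·0.0401^4.8704 / (10.67·2240)]^0.540 = 0.001128 m³/s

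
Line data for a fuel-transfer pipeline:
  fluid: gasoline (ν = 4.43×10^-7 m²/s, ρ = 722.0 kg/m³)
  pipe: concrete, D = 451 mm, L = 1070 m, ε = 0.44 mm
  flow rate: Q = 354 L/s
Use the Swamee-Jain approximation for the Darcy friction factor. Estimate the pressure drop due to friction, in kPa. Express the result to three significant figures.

V = 4Q/(πD²) = 4·0.354/(π·0.451²) = 2.216 m/s
Re = VD/ν = 2.216·0.451/4.43×10^-7 = 2.26×10^6 → turbulent
ε/D = 0.44/451 = 9.76×10^-4
Swamee-Jain: f = 0.01971
h_f = f(L/D)V²/(2g) = 0.01971·(1070/0.451)·2.216²/(2·9.81) = 11.71 m
Δp = ρg·h_f = 722.0·9.81·11.71 = 82.91 kPa

Δp ≈ 82.9 kPa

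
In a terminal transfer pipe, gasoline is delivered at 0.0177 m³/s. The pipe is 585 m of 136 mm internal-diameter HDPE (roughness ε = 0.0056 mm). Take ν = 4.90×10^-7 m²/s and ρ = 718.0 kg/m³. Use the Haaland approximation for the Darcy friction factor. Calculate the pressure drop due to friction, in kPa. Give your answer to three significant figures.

Δp ≈ 33.0 kPa

V = 4Q/(πD²) = 4·0.0177/(π·0.136²) = 1.218 m/s
Re = VD/ν = 1.218·0.136/4.90×10^-7 = 3.38×10^5 → turbulent
ε/D = 0.0056/136 = 4.12×10^-5
Haaland: f = 0.01441
h_f = f(L/D)V²/(2g) = 0.01441·(585/0.136)·1.218²/(2·9.81) = 4.691 m
Δp = ρg·h_f = 718.0·9.81·4.691 = 33.04 kPa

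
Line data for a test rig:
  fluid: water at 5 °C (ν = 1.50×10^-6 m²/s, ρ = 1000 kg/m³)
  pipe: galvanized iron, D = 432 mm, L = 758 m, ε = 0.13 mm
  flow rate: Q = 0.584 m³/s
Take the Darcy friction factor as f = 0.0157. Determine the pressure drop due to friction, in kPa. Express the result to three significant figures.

Δp ≈ 219 kPa

V = 4Q/(πD²) = 4·0.584/(π·0.432²) = 3.984 m/s
h_f = f(L/D)V²/(2g) = 0.01570·(758/0.432)·3.984²/(2·9.81) = 22.29 m
Δp = ρg·h_f = 1000·9.81·22.29 = 218.7 kPa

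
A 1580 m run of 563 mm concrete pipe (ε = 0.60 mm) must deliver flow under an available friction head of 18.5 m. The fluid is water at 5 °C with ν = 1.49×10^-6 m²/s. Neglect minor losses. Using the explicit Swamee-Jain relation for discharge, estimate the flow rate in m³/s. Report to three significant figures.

Q ≈ 0.629 m³/s

Swamee-Jain (Type II): Q = -0.965·√(gD⁵h_f/L)·ln[ε/(3.7D) + √(3.17ν²L/(gD³h_f))]
√(gD⁵h_f/L) = √(9.81·0.563⁵·18.5/1580) = 0.08061
ε/(3.7D) = 2.88×10^-4; √(3.17ν²L/(gD³h_f)) = 1.85×10^-5
Q = -0.965·0.08061·ln(3.066×10^-4) = 0.6293 m³/s
Check: V = 2.53 m/s, Re = 9.55×10^5, f = 0.02034, h_f = 18.6 m ≈ 18.5 m ✓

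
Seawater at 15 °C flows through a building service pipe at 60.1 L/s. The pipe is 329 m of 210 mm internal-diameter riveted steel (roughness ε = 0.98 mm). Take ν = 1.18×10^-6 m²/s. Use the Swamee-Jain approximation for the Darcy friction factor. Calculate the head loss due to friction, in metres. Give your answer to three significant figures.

h_f ≈ 7.26 m

V = 4Q/(πD²) = 4·0.0601/(π·0.210²) = 1.735 m/s
Re = VD/ν = 1.735·0.210/1.18×10^-6 = 3.09×10^5 → turbulent
ε/D = 0.98/210 = 0.00467
Swamee-Jain: f = 0.03020
h_f = f(L/D)V²/(2g) = 0.03020·(329/0.210)·1.735²/(2·9.81) = 7.261 m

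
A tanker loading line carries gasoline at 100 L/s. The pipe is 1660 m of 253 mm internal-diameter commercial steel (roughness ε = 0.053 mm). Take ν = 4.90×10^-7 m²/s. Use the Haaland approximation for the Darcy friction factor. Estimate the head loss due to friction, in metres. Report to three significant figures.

h_f ≈ 19.4 m

V = 4Q/(πD²) = 4·0.100/(π·0.253²) = 1.989 m/s
Re = VD/ν = 1.989·0.253/4.90×10^-7 = 1.03×10^6 → turbulent
ε/D = 0.053/253 = 2.09×10^-4
Haaland: f = 0.01468
h_f = f(L/D)V²/(2g) = 0.01468·(1660/0.253)·1.989²/(2·9.81) = 19.43 m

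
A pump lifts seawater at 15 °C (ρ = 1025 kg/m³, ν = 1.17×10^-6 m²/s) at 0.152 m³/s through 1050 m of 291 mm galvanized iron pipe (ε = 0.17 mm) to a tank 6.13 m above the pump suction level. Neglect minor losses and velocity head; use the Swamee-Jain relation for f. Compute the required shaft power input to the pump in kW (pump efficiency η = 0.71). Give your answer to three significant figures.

P_shaft ≈ 50.8 kW

V = 4Q/(πD²) = 2.285 m/s; Re = 5.68×10^5; ε/D = 5.84×10^-4; f = 0.01818
h_f = f(L/D)V²/2g = 17.47 m
Total head H = z + h_f = 6.13 + 17.47 = 23.60 m
P_hyd = ρgQH = 1025·9.81·0.152·23.60 = 36.06 kW
P_shaft = P_hyd/η = 36.06/0.71 = 50.79 kW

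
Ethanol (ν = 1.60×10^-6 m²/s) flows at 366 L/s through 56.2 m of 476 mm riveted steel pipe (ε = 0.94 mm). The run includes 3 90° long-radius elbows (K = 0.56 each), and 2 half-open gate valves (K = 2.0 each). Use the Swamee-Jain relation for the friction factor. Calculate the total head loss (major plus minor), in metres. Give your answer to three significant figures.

H_L ≈ 1.83 m

V = 4Q/(πD²) = 2.057 m/s; V²/2g = 0.2156 m
Re = 6.12×10^5, ε/D = 0.00197 → f = 0.02375 (Swamee-Jain)
Major: h_f = f(L/D)·V²/2g = 0.02375·118.1·0.2156 = 0.6045 m
Minor: ΣK = 5.68; h_m = ΣK·V²/2g = 1.225 m
Total H_L = 0.6045 + 1.225 = 1.829 m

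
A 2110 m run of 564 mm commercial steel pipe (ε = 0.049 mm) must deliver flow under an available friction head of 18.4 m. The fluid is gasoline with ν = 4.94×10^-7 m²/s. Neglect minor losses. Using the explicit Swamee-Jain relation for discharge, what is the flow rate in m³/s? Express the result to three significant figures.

Q ≈ 0.701 m³/s

Swamee-Jain (Type II): Q = -0.965·√(gD⁵h_f/L)·ln[ε/(3.7D) + √(3.17ν²L/(gD³h_f))]
√(gD⁵h_f/L) = √(9.81·0.564⁵·18.4/2110) = 0.06987
ε/(3.7D) = 2.35×10^-5; √(3.17ν²L/(gD³h_f)) = 7.10×10^-6
Q = -0.965·0.06987·ln(3.058×10^-5) = 0.7009 m³/s
Check: V = 2.81 m/s, Re = 3.20×10^6, f = 0.01234, h_f = 18.5 m ≈ 18.4 m ✓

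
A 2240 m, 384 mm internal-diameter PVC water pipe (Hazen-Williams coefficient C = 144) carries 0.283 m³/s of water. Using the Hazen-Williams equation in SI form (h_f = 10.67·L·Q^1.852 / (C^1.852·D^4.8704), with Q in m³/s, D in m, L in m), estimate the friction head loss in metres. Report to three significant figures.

h_f ≈ 24.6 m

h_f = 10.67·2240·0.283^1.852 / (144^1.852·0.384^4.8704) = 24.56 m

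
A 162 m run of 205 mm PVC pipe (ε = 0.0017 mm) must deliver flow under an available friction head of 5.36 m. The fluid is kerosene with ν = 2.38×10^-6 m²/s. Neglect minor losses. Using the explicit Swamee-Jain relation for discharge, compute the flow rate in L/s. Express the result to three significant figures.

Swamee-Jain (Type II): Q = -0.965·√(gD⁵h_f/L)·ln[ε/(3.7D) + √(3.17ν²L/(gD³h_f))]
√(gD⁵h_f/L) = √(9.81·0.205⁵·5.36/162) = 0.01084
ε/(3.7D) = 2.24×10^-6; √(3.17ν²L/(gD³h_f)) = 8.01×10^-5
Q = -0.965·0.01084·ln(8.238×10^-5) = 0.09838 m³/s
Check: V = 2.98 m/s, Re = 2.57×10^5, f = 0.01489, h_f = 5.33 m ≈ 5.36 m ✓

Q ≈ 98.4 L/s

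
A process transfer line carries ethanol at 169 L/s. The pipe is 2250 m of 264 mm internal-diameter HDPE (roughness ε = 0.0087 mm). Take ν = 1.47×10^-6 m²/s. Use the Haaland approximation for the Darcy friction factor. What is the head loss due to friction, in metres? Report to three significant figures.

h_f ≈ 54.9 m

V = 4Q/(πD²) = 4·0.169/(π·0.264²) = 3.087 m/s
Re = VD/ν = 3.087·0.264/1.47×10^-6 = 5.54×10^5 → turbulent
ε/D = 0.0087/264 = 3.30×10^-5
Haaland: f = 0.01325
h_f = f(L/D)V²/(2g) = 0.01325·(2250/0.264)·3.087²/(2·9.81) = 54.87 m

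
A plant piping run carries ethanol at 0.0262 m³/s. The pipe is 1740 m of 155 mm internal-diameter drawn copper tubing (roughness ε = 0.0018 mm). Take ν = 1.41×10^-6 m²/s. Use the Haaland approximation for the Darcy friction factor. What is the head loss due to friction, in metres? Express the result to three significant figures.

h_f ≈ 18.1 m

V = 4Q/(πD²) = 4·0.0262/(π·0.155²) = 1.389 m/s
Re = VD/ν = 1.389·0.155/1.41×10^-6 = 1.53×10^5 → turbulent
ε/D = 0.0018/155 = 1.16×10^-5
Haaland: f = 0.01641
h_f = f(L/D)V²/(2g) = 0.01641·(1740/0.155)·1.389²/(2·9.81) = 18.10 m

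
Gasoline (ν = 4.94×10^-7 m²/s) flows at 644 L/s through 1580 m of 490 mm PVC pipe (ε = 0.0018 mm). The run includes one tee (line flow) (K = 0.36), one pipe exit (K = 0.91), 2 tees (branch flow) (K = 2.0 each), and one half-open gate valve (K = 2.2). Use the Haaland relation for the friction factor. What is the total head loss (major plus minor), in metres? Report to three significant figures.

V = 4Q/(πD²) = 3.415 m/s; V²/2g = 0.5944 m
Re = 3.39×10^6, ε/D = 3.67×10^-6 → f = 0.009679 (Haaland)
Major: h_f = f(L/D)·V²/2g = 0.009679·3224·0.5944 = 18.55 m
Minor: ΣK = 7.47; h_m = ΣK·V²/2g = 4.440 m
Total H_L = 18.55 + 4.440 = 22.99 m

H_L ≈ 23.0 m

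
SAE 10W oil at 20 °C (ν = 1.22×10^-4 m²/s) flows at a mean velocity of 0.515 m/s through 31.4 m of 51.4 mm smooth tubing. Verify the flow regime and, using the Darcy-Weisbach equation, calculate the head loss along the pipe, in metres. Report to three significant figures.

Re = VD/ν = 0.515·0.05140/1.22×10^-4 = 217 → laminar (Re < 2300)
f = 64/Re = 0.2950
h_f = f(L/D)V²/(2g) = 0.2950·(31.4/0.05140)·0.515²/(2·9.81) = 2.436 m

h_f ≈ 2.44 m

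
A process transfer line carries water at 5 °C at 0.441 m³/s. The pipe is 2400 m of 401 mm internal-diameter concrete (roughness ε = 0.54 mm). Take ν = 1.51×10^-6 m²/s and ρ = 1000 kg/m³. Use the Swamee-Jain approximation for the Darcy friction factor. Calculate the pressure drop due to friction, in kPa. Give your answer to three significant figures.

Δp ≈ 784 kPa

V = 4Q/(πD²) = 4·0.441/(π·0.401²) = 3.492 m/s
Re = VD/ν = 3.492·0.401/1.51×10^-6 = 9.27×10^5 → turbulent
ε/D = 0.54/401 = 0.00135
Swamee-Jain: f = 0.02149
h_f = f(L/D)V²/(2g) = 0.02149·(2400/0.401)·3.492²/(2·9.81) = 79.94 m
Δp = ρg·h_f = 1000·9.81·79.94 = 784.2 kPa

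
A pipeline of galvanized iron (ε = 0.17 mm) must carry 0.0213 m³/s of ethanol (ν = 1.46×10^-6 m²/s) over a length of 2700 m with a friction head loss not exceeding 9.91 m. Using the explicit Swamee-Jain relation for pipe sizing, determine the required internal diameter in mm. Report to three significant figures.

Swamee-Jain (Type III): D = 0.66·[ε^1.25·(LQ²/(gh_f))^4.75 + ν·Q^9.4·(L/(gh_f))^5.2]^0.04
LQ²/(gh_f) = 0.01260; L/(gh_f) = 27.77
Term 1 = ε^1.25·(…)^4.75 = 1.84×10^-14; Term 2 = ν·Q^9.4·(…)^5.2 = 9.08×10^-15
D = 0.66·(1.84×10^-14 + 9.08×10^-15)^0.04 = 0.1893 m = 189 mm
Check: V = 0.757 m/s, Re = 9.81×10^4, f = 0.02202, h_f = 9.18 m ≈ 9.91 m ✓

D ≈ 189 mm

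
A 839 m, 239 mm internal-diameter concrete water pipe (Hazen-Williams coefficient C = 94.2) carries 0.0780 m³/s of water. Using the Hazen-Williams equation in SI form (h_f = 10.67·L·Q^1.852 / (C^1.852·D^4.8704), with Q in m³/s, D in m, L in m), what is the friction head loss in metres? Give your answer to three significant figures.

h_f = 10.67·839·0.0780^1.852 / (94.2^1.852·0.239^4.8704) = 18.69 m

h_f ≈ 18.7 m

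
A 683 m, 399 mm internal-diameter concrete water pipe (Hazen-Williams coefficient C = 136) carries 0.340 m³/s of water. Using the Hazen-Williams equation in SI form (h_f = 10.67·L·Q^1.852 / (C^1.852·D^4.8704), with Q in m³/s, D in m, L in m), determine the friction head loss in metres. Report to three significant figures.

h_f ≈ 9.70 m

h_f = 10.67·683·0.340^1.852 / (136^1.852·0.399^4.8704) = 9.705 m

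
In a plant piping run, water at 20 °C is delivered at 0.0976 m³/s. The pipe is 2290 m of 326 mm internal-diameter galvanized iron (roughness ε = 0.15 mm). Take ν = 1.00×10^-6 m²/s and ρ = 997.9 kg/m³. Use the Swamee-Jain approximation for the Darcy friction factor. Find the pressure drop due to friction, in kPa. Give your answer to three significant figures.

V = 4Q/(πD²) = 4·0.0976/(π·0.326²) = 1.169 m/s
Re = VD/ν = 1.169·0.326/1.00×10^-6 = 3.81×10^5 → turbulent
ε/D = 0.15/326 = 4.60×10^-4
Swamee-Jain: f = 0.01780
h_f = f(L/D)V²/(2g) = 0.01780·(2290/0.326)·1.169²/(2·9.81) = 8.713 m
Δp = ρg·h_f = 997.9·9.81·8.713 = 85.30 kPa

Δp ≈ 85.3 kPa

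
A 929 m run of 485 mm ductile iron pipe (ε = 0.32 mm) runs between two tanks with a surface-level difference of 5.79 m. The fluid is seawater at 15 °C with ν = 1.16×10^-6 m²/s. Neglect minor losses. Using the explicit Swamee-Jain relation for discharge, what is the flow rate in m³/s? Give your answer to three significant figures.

Q ≈ 0.332 m³/s

Swamee-Jain (Type II): Q = -0.965·√(gD⁵h_f/L)·ln[ε/(3.7D) + √(3.17ν²L/(gD³h_f))]
√(gD⁵h_f/L) = √(9.81·0.485⁵·5.79/929) = 0.04051
ε/(3.7D) = 1.78×10^-4; √(3.17ν²L/(gD³h_f)) = 2.47×10^-5
Q = -0.965·0.04051·ln(2.031×10^-4) = 0.3323 m³/s
Check: V = 1.80 m/s, Re = 7.52×10^5, f = 0.01844, h_f = 5.82 m ≈ 5.79 m ✓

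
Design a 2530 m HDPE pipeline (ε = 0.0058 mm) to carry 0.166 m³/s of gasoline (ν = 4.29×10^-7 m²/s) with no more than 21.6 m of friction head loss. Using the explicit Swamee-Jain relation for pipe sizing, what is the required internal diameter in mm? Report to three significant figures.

Swamee-Jain (Type III): D = 0.66·[ε^1.25·(LQ²/(gh_f))^4.75 + ν·Q^9.4·(L/(gh_f))^5.2]^0.04
LQ²/(gh_f) = 0.3290; L/(gh_f) = 11.94
Term 1 = ε^1.25·(…)^4.75 = 1.45×10^-9; Term 2 = ν·Q^9.4·(…)^5.2 = 7.98×10^-9
D = 0.66·(1.45×10^-9 + 7.98×10^-9)^0.04 = 0.3152 m = 315 mm
Check: V = 2.13 m/s, Re = 1.56×10^6, f = 0.01135, h_f = 21.0 m ≈ 21.6 m ✓

D ≈ 315 mm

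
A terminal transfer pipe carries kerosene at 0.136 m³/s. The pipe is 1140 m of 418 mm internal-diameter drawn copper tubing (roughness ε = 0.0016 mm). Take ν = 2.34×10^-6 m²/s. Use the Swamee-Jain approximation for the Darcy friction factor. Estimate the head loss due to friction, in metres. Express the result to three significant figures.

h_f ≈ 2.18 m

V = 4Q/(πD²) = 4·0.136/(π·0.418²) = 0.9911 m/s
Re = VD/ν = 0.9911·0.418/2.34×10^-6 = 1.77×10^5 → turbulent
ε/D = 0.0016/418 = 3.83×10^-6
Swamee-Jain: f = 0.01594
h_f = f(L/D)V²/(2g) = 0.01594·(1140/0.418)·0.9911²/(2·9.81) = 2.176 m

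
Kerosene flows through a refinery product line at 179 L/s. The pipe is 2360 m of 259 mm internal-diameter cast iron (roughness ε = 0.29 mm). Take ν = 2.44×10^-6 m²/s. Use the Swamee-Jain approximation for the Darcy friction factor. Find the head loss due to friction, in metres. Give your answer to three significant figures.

h_f ≈ 113 m

V = 4Q/(πD²) = 4·0.179/(π·0.259²) = 3.398 m/s
Re = VD/ν = 3.398·0.259/2.44×10^-6 = 3.61×10^5 → turbulent
ε/D = 0.29/259 = 0.00112
Swamee-Jain: f = 0.02108
h_f = f(L/D)V²/(2g) = 0.02108·(2360/0.259)·3.398²/(2·9.81) = 113.0 m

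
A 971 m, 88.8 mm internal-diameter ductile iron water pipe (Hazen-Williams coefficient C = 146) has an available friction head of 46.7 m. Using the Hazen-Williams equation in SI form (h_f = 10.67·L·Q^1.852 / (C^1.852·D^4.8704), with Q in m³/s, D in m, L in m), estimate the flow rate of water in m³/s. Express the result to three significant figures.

Rearranging: Q = [h_f·C^1.852·D^4.8704 / (10.67·L)]^(1/1.852)
Q = [46.7·146^1.852·0.0888^4.8704 / (10.67·971)]^0.540 = 0.01356 m³/s

Q ≈ 0.0136 m³/s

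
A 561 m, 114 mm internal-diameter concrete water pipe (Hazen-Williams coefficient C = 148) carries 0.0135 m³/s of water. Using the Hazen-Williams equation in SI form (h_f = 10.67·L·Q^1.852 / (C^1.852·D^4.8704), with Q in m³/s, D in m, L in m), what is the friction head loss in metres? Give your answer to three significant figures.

h_f = 10.67·561·0.0135^1.852 / (148^1.852·0.114^4.8704) = 7.734 m

h_f ≈ 7.73 m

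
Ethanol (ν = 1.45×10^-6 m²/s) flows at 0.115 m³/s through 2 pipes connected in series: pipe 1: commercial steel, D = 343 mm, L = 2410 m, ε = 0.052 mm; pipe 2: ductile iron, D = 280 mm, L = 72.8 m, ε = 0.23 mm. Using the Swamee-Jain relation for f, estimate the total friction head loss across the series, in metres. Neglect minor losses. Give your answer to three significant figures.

H ≈ 9.76 m

Pipe 1: V = 1.245 m/s, Re = 2.94×10^5, ε/D = 1.52×10^-4, f = 0.01594, h_1 = f(L/D)V²/2g = 8.843 m
Pipe 2: V = 1.868 m/s, Re = 3.61×10^5, ε/D = 8.21×10^-4, f = 0.01979, h_2 = f(L/D)V²/2g = 0.9149 m
Series → Q common, losses add: H = Σh = 9.758 m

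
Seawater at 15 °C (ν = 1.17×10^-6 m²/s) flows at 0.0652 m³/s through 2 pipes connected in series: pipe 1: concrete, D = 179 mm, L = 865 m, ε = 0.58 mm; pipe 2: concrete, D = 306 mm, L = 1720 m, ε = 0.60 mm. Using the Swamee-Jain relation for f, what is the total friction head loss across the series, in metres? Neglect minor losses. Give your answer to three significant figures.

H ≈ 50.4 m

Pipe 1: V = 2.591 m/s, Re = 3.96×10^5, ε/D = 0.00324, f = 0.02719, h_1 = f(L/D)V²/2g = 44.95 m
Pipe 2: V = 0.8866 m/s, Re = 2.32×10^5, ε/D = 0.00196, f = 0.02425, h_2 = f(L/D)V²/2g = 5.460 m
Series → Q common, losses add: H = Σh = 50.41 m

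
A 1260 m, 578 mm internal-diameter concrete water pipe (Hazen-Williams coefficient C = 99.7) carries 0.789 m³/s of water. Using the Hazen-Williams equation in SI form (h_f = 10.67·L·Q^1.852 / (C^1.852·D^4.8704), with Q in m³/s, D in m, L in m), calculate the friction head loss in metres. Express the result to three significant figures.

h_f = 10.67·1260·0.789^1.852 / (99.7^1.852·0.578^4.8704) = 24.88 m

h_f ≈ 24.9 m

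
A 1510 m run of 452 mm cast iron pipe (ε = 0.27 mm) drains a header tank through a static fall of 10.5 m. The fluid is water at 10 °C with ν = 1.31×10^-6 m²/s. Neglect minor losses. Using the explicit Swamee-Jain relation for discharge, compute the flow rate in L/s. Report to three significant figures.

Swamee-Jain (Type II): Q = -0.965·√(gD⁵h_f/L)·ln[ε/(3.7D) + √(3.17ν²L/(gD³h_f))]
√(gD⁵h_f/L) = √(9.81·0.452⁵·10.5/1510) = 0.03587
ε/(3.7D) = 1.61×10^-4; √(3.17ν²L/(gD³h_f)) = 2.94×10^-5
Q = -0.965·0.03587·ln(1.908×10^-4) = 0.2965 m³/s
Check: V = 1.85 m/s, Re = 6.38×10^5, f = 0.01818, h_f = 10.6 m ≈ 10.5 m ✓

Q ≈ 296 L/s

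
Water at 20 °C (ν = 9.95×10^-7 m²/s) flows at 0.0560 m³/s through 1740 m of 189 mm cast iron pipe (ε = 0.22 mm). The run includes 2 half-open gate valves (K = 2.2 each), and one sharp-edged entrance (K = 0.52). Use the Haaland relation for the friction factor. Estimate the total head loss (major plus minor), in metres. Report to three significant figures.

V = 4Q/(πD²) = 1.996 m/s; V²/2g = 0.2031 m
Re = 3.79×10^5, ε/D = 0.00116 → f = 0.02104 (Haaland)
Major: h_f = f(L/D)·V²/2g = 0.02104·9206·0.2031 = 39.33 m
Minor: ΣK = 4.92; h_m = ΣK·V²/2g = 0.9991 m
Total H_L = 39.33 + 0.9991 = 40.33 m

H_L ≈ 40.3 m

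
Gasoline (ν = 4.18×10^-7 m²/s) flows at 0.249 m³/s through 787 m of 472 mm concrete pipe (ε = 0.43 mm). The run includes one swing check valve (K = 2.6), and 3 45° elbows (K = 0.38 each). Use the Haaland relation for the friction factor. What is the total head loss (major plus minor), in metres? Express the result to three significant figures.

V = 4Q/(πD²) = 1.423 m/s; V²/2g = 0.1032 m
Re = 1.61×10^6, ε/D = 9.11×10^-4 → f = 0.01941 (Haaland)
Major: h_f = f(L/D)·V²/2g = 0.01941·1667·0.1032 = 3.341 m
Minor: ΣK = 3.74; h_m = ΣK·V²/2g = 0.3860 m
Total H_L = 3.341 + 0.3860 = 3.727 m

H_L ≈ 3.73 m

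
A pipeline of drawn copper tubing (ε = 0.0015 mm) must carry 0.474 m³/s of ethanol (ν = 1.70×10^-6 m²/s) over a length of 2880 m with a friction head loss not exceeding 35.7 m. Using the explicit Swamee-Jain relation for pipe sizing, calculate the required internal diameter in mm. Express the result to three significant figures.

D ≈ 454 mm

Swamee-Jain (Type III): D = 0.66·[ε^1.25·(LQ²/(gh_f))^4.75 + ν·Q^9.4·(L/(gh_f))^5.2]^0.04
LQ²/(gh_f) = 1.848; L/(gh_f) = 8.223
Term 1 = ε^1.25·(…)^4.75 = 9.69×10^-7; Term 2 = ν·Q^9.4·(…)^5.2 = 8.73×10^-5
D = 0.66·(9.69×10^-7 + 8.73×10^-5)^0.04 = 0.4543 m = 454 mm
Check: V = 2.92 m/s, Re = 7.81×10^5, f = 0.01218, h_f = 33.6 m ≈ 35.7 m ✓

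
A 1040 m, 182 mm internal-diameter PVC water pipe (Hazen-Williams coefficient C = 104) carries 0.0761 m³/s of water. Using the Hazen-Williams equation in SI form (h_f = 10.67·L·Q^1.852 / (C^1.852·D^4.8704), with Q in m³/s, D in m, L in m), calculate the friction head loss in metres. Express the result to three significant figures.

h_f = 10.67·1040·0.0761^1.852 / (104^1.852·0.182^4.8704) = 69.46 m

h_f ≈ 69.5 m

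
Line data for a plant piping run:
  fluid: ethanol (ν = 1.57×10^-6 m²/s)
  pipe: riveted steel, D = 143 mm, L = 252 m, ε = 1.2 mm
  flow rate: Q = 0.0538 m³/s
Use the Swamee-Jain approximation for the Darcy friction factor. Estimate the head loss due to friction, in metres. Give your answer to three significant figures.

V = 4Q/(πD²) = 4·0.0538/(π·0.143²) = 3.350 m/s
Re = VD/ν = 3.350·0.143/1.57×10^-6 = 3.05×10^5 → turbulent
ε/D = 1.2/143 = 0.00839
Swamee-Jain: f = 0.03609
h_f = f(L/D)V²/(2g) = 0.03609·(252/0.143)·3.350²/(2·9.81) = 36.38 m

h_f ≈ 36.4 m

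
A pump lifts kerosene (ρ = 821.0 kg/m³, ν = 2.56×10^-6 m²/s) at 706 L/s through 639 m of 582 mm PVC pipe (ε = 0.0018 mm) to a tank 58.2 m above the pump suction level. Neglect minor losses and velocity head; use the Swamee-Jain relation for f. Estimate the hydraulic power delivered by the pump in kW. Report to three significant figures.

V = 4Q/(πD²) = 2.654 m/s; Re = 6.03×10^5; ε/D = 3.09×10^-6; f = 0.01272
h_f = f(L/D)V²/2g = 5.012 m
Total head H = z + h_f = 58.2 + 5.012 = 63.21 m
P_hyd = ρgQH = 821.0·9.81·0.706·63.21 = 359.4 kW

P_hyd ≈ 359 kW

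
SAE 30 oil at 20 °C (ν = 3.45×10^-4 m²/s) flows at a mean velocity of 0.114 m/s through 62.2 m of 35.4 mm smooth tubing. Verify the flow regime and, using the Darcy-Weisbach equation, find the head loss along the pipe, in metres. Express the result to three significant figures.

Re = VD/ν = 0.114·0.03540/3.45×10^-4 = 11.7 → laminar (Re < 2300)
f = 64/Re = 5.471
h_f = f(L/D)V²/(2g) = 5.471·(62.2/0.03540)·0.114²/(2·9.81) = 6.368 m

h_f ≈ 6.37 m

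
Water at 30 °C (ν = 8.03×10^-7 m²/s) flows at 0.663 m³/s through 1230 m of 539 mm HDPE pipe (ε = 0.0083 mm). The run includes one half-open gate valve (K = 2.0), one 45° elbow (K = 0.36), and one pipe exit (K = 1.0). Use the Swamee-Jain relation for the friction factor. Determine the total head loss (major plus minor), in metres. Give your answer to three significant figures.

V = 4Q/(πD²) = 2.906 m/s; V²/2g = 0.4303 m
Re = 1.95×10^6, ε/D = 1.54×10^-5 → f = 0.01095 (Swamee-Jain)
Major: h_f = f(L/D)·V²/2g = 0.01095·2282·0.4303 = 10.76 m
Minor: ΣK = 3.36; h_m = ΣK·V²/2g = 1.446 m
Total H_L = 10.76 + 1.446 = 12.20 m

H_L ≈ 12.2 m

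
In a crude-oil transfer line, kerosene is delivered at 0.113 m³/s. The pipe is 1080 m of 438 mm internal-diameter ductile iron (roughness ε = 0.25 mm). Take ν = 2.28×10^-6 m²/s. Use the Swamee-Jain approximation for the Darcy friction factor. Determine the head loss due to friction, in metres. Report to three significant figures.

h_f ≈ 1.41 m

V = 4Q/(πD²) = 4·0.113/(π·0.438²) = 0.7500 m/s
Re = VD/ν = 0.7500·0.438/2.28×10^-6 = 1.44×10^5 → turbulent
ε/D = 0.25/438 = 5.71×10^-4
Swamee-Jain: f = 0.01989
h_f = f(L/D)V²/(2g) = 0.01989·(1080/0.438)·0.7500²/(2·9.81) = 1.406 m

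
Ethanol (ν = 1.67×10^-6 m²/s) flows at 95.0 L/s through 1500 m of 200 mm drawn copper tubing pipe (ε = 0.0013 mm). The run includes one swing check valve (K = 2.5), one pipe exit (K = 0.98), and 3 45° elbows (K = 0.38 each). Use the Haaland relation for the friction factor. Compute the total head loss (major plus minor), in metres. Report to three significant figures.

H_L ≈ 50.8 m

V = 4Q/(πD²) = 3.024 m/s; V²/2g = 0.4661 m
Re = 3.62×10^5, ε/D = 6.50×10^-6 → f = 0.01391 (Haaland)
Major: h_f = f(L/D)·V²/2g = 0.01391·7500·0.4661 = 48.62 m
Minor: ΣK = 4.62; h_m = ΣK·V²/2g = 2.153 m
Total H_L = 48.62 + 2.153 = 50.77 m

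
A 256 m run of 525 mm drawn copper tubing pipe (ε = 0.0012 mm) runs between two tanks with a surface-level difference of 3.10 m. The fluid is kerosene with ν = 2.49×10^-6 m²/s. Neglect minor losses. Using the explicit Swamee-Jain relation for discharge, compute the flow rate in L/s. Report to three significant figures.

Swamee-Jain (Type II): Q = -0.965·√(gD⁵h_f/L)·ln[ε/(3.7D) + √(3.17ν²L/(gD³h_f))]
√(gD⁵h_f/L) = √(9.81·0.525⁵·3.10/256) = 0.06883
ε/(3.7D) = 6.18×10^-7; √(3.17ν²L/(gD³h_f)) = 3.38×10^-5
Q = -0.965·0.06883·ln(3.443×10^-5) = 0.6826 m³/s
Check: V = 3.15 m/s, Re = 6.65×10^5, f = 0.01249, h_f = 3.09 m ≈ 3.10 m ✓

Q ≈ 683 L/s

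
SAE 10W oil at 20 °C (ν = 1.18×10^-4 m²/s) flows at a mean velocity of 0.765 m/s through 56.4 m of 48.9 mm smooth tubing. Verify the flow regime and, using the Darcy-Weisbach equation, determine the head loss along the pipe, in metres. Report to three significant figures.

Re = VD/ν = 0.765·0.04890/1.18×10^-4 = 317 → laminar (Re < 2300)
f = 64/Re = 0.2019
h_f = f(L/D)V²/(2g) = 0.2019·(56.4/0.04890)·0.765²/(2·9.81) = 6.945 m

h_f ≈ 6.95 m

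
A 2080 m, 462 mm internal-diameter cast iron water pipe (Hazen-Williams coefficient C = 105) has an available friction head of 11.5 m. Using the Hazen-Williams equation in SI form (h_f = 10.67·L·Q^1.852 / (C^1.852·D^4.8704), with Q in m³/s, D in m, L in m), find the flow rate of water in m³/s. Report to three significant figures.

Q ≈ 0.232 m³/s

Rearranging: Q = [h_f·C^1.852·D^4.8704 / (10.67·L)]^(1/1.852)
Q = [11.5·105^1.852·0.462^4.8704 / (10.67·2080)]^0.540 = 0.2319 m³/s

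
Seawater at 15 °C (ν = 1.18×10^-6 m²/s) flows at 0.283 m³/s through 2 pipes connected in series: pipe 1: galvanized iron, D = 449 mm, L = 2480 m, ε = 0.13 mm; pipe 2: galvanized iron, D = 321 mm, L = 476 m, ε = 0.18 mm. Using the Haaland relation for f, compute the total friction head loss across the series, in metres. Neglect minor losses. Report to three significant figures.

H ≈ 30.5 m

Pipe 1: V = 1.787 m/s, Re = 6.80×10^5, ε/D = 2.90×10^-4, f = 0.01578, h_1 = f(L/D)V²/2g = 14.19 m
Pipe 2: V = 3.497 m/s, Re = 9.51×10^5, ε/D = 5.61×10^-4, f = 0.01760, h_2 = f(L/D)V²/2g = 16.26 m
Series → Q common, losses add: H = Σh = 30.45 m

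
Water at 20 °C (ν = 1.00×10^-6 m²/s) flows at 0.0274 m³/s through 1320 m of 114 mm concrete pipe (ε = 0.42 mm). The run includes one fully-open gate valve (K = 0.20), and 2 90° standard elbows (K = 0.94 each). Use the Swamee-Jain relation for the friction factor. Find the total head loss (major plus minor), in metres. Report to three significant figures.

V = 4Q/(πD²) = 2.684 m/s; V²/2g = 0.3673 m
Re = 3.06×10^5, ε/D = 0.00368 → f = 0.02827 (Swamee-Jain)
Major: h_f = f(L/D)·V²/2g = 0.02827·11579·0.3673 = 120.2 m
Minor: ΣK = 2.08; h_m = ΣK·V²/2g = 0.7640 m
Total H_L = 120.2 + 0.7640 = 121.0 m

H_L ≈ 121 m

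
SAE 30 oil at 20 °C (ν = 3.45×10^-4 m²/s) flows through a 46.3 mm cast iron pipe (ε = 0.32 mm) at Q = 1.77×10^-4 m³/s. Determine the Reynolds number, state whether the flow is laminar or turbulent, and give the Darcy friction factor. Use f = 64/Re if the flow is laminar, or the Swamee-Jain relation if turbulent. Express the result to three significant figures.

Re ≈ 14.1; laminar; f = 64/Re ≈ 4.54

V = 4Q/(πD²) = 0.1051 m/s
Re = VD/ν = 0.1051·0.0463/3.45×10^-4 = 14.1
Re < 2300 → laminar → f = 64/Re = 4.536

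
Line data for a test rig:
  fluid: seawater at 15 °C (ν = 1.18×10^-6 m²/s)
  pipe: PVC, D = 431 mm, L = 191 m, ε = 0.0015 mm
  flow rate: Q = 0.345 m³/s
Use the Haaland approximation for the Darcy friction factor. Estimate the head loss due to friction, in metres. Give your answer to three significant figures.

V = 4Q/(πD²) = 4·0.345/(π·0.431²) = 2.365 m/s
Re = VD/ν = 2.365·0.431/1.18×10^-6 = 8.64×10^5 → turbulent
ε/D = 0.0015/431 = 3.48×10^-6
Haaland: f = 0.01193
h_f = f(L/D)V²/(2g) = 0.01193·(191/0.431)·2.365²/(2·9.81) = 1.507 m

h_f ≈ 1.51 m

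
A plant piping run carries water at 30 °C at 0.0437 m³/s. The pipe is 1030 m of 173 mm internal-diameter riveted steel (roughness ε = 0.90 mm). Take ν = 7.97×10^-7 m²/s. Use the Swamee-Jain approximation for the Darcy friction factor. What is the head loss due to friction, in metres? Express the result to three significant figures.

V = 4Q/(πD²) = 4·0.0437/(π·0.173²) = 1.859 m/s
Re = VD/ν = 1.859·0.173/7.97×10^-7 = 4.04×10^5 → turbulent
ε/D = 0.90/173 = 0.00520
Swamee-Jain: f = 0.03108
h_f = f(L/D)V²/(2g) = 0.03108·(1030/0.173)·1.859²/(2·9.81) = 32.59 m

h_f ≈ 32.6 m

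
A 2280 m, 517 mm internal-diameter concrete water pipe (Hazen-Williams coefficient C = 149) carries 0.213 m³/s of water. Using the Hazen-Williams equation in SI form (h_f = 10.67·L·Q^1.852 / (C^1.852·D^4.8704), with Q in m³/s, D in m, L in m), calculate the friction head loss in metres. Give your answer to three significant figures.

h_f ≈ 3.26 m

h_f = 10.67·2280·0.213^1.852 / (149^1.852·0.517^4.8704) = 3.258 m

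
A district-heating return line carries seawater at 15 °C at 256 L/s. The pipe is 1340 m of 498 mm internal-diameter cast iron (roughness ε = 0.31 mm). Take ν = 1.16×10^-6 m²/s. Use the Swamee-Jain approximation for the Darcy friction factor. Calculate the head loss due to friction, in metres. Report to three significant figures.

h_f ≈ 4.36 m

V = 4Q/(πD²) = 4·0.256/(π·0.498²) = 1.314 m/s
Re = VD/ν = 1.314·0.498/1.16×10^-6 = 5.64×10^5 → turbulent
ε/D = 0.31/498 = 6.22×10^-4
Swamee-Jain: f = 0.01841
h_f = f(L/D)V²/(2g) = 0.01841·(1340/0.498)·1.314²/(2·9.81) = 4.361 m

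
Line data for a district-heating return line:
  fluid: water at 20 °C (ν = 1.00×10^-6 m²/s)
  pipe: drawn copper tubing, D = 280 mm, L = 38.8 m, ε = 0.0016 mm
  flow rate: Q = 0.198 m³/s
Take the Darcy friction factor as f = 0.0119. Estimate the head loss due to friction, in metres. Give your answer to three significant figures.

V = 4Q/(πD²) = 4·0.198/(π·0.280²) = 3.216 m/s
h_f = f(L/D)V²/(2g) = 0.01190·(38.8/0.280)·3.216²/(2·9.81) = 0.8690 m

h_f ≈ 0.869 m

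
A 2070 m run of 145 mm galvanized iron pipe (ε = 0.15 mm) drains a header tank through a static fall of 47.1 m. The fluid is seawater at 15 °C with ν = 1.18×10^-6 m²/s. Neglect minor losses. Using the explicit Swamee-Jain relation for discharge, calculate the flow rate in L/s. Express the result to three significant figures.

Q ≈ 28.9 L/s

Swamee-Jain (Type II): Q = -0.965·√(gD⁵h_f/L)·ln[ε/(3.7D) + √(3.17ν²L/(gD³h_f))]
√(gD⁵h_f/L) = √(9.81·0.145⁵·47.1/2070) = 0.003783
ε/(3.7D) = 2.80×10^-4; √(3.17ν²L/(gD³h_f)) = 8.05×10^-5
Q = -0.965·0.003783·ln(3.601×10^-4) = 0.02894 m³/s
Check: V = 1.75 m/s, Re = 2.15×10^5, f = 0.02124, h_f = 47.5 m ≈ 47.1 m ✓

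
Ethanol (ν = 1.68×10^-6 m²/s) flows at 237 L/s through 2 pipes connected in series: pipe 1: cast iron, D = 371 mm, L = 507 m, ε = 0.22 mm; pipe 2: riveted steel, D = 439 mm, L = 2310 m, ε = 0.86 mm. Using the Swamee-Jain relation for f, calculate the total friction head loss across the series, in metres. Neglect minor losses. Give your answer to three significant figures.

H ≈ 21.8 m

Pipe 1: V = 2.192 m/s, Re = 4.84×10^5, ε/D = 5.93×10^-4, f = 0.01836, h_1 = f(L/D)V²/2g = 6.147 m
Pipe 2: V = 1.566 m/s, Re = 4.09×10^5, ε/D = 0.00196, f = 0.02387, h_2 = f(L/D)V²/2g = 15.70 m
Series → Q common, losses add: H = Σh = 21.84 m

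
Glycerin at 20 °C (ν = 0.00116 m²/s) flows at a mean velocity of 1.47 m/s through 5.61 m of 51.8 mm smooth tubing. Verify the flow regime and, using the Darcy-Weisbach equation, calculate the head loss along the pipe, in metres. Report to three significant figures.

Re = VD/ν = 1.47·0.05180/0.00116 = 65.6 → laminar (Re < 2300)
f = 64/Re = 0.9750
h_f = f(L/D)V²/(2g) = 0.9750·(5.61/0.05180)·1.47²/(2·9.81) = 11.63 m

h_f ≈ 11.6 m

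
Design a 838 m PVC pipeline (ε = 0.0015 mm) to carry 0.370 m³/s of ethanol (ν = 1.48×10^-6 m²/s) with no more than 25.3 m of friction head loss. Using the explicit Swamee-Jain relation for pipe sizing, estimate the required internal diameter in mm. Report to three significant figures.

D ≈ 342 mm

Swamee-Jain (Type III): D = 0.66·[ε^1.25·(LQ²/(gh_f))^4.75 + ν·Q^9.4·(L/(gh_f))^5.2]^0.04
LQ²/(gh_f) = 0.4622; L/(gh_f) = 3.376
Term 1 = ε^1.25·(…)^4.75 = 1.34×10^-9; Term 2 = ν·Q^9.4·(…)^5.2 = 7.23×10^-8
D = 0.66·(1.34×10^-9 + 7.23×10^-8)^0.04 = 0.3422 m = 342 mm
Check: V = 4.02 m/s, Re = 9.30×10^5, f = 0.01185, h_f = 24.0 m ≈ 25.3 m ✓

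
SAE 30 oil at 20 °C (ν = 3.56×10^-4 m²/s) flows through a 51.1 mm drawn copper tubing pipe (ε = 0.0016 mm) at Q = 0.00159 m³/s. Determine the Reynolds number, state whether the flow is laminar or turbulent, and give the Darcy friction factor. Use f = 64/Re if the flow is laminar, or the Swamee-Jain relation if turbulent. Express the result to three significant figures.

V = 4Q/(πD²) = 0.7753 m/s
Re = VD/ν = 0.7753·0.0511/3.56×10^-4 = 111
Re < 2300 → laminar → f = 64/Re = 0.5751

Re ≈ 111; laminar; f = 64/Re ≈ 0.575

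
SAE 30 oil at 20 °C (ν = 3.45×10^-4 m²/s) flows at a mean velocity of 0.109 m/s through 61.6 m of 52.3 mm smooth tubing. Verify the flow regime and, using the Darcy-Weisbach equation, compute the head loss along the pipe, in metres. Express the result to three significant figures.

Re = VD/ν = 0.109·0.05230/3.45×10^-4 = 16.5 → laminar (Re < 2300)
f = 64/Re = 3.873
h_f = f(L/D)V²/(2g) = 3.873·(61.6/0.05230)·0.109²/(2·9.81) = 2.763 m

h_f ≈ 2.76 m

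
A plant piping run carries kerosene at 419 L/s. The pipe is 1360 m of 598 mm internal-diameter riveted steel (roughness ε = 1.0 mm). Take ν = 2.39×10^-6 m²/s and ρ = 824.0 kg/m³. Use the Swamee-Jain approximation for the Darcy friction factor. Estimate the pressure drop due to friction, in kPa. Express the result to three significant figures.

Δp ≈ 48.0 kPa

V = 4Q/(πD²) = 4·0.419/(π·0.598²) = 1.492 m/s
Re = VD/ν = 1.492·0.598/2.39×10^-6 = 3.73×10^5 → turbulent
ε/D = 1.0/598 = 0.00167
Swamee-Jain: f = 0.02303
h_f = f(L/D)V²/(2g) = 0.02303·(1360/0.598)·1.492²/(2·9.81) = 5.942 m
Δp = ρg·h_f = 824.0·9.81·5.942 = 48.03 kPa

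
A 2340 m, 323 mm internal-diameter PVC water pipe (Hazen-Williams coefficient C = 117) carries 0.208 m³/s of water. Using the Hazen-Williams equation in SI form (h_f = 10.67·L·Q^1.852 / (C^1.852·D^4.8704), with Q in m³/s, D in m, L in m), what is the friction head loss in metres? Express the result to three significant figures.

h_f = 10.67·2340·0.208^1.852 / (117^1.852·0.323^4.8704) = 49.49 m

h_f ≈ 49.5 m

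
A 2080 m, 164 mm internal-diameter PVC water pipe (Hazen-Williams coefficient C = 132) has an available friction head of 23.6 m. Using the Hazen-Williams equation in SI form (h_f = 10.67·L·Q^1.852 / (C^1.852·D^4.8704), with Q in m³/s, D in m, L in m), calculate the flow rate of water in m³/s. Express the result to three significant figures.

Rearranging: Q = [h_f·C^1.852·D^4.8704 / (10.67·L)]^(1/1.852)
Q = [23.6·132^1.852·0.164^4.8704 / (10.67·2080)]^0.540 = 0.02820 m³/s

Q ≈ 0.0282 m³/s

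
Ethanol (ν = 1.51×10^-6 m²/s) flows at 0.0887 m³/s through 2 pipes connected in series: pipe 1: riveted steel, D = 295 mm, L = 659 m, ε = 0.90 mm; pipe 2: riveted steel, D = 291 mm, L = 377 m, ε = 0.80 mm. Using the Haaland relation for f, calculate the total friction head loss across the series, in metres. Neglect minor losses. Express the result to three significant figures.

Pipe 1: V = 1.298 m/s, Re = 2.54×10^5, ε/D = 0.00305, f = 0.02681, h_1 = f(L/D)V²/2g = 5.142 m
Pipe 2: V = 1.334 m/s, Re = 2.57×10^5, ε/D = 0.00275, f = 0.02608, h_2 = f(L/D)V²/2g = 3.064 m
Series → Q common, losses add: H = Σh = 8.205 m

H ≈ 8.21 m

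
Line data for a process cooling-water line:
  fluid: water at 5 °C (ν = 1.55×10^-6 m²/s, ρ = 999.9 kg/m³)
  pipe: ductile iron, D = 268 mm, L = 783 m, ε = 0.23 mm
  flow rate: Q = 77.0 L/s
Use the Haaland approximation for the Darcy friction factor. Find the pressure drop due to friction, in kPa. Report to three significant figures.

Δp ≈ 54.8 kPa

V = 4Q/(πD²) = 4·0.0770/(π·0.268²) = 1.365 m/s
Re = VD/ν = 1.365·0.268/1.55×10^-6 = 2.36×10^5 → turbulent
ε/D = 0.23/268 = 8.58×10^-4
Haaland: f = 0.02014
h_f = f(L/D)V²/(2g) = 0.02014·(783/0.268)·1.365²/(2·9.81) = 5.587 m
Δp = ρg·h_f = 999.9·9.81·5.587 = 54.80 kPa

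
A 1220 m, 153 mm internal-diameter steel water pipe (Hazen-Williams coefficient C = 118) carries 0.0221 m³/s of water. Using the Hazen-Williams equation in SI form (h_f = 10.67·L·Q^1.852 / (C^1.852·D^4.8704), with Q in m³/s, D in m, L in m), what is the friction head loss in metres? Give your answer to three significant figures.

h_f ≈ 15.2 m

h_f = 10.67·1220·0.0221^1.852 / (118^1.852·0.153^4.8704) = 15.21 m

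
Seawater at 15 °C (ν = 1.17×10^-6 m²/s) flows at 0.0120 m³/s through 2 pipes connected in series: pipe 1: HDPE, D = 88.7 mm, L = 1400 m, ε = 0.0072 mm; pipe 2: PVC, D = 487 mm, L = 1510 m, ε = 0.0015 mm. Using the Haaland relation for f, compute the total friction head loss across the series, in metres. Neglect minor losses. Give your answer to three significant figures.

Pipe 1: V = 1.942 m/s, Re = 1.47×10^5, ε/D = 8.12×10^-5, f = 0.01692, h_1 = f(L/D)V²/2g = 51.34 m
Pipe 2: V = 0.06442 m/s, Re = 2.68×10^4, ε/D = 3.08×10^-6, f = 0.02396, h_2 = f(L/D)V²/2g = 0.01571 m
Series → Q common, losses add: H = Σh = 51.35 m

H ≈ 51.4 m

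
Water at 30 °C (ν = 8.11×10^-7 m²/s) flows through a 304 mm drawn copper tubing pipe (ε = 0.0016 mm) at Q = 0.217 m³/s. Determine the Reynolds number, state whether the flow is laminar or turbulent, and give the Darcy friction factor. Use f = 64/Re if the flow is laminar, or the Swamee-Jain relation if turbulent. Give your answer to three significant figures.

Re ≈ 1.12×10^6; turbulent; f ≈ 0.0115

V = 4Q/(πD²) = 2.990 m/s
Re = VD/ν = 2.990·0.304/8.11×10^-7 = 1.12×10^6
Re > 4000 → turbulent; ε/D = 5.26×10^-6
Swamee-Jain: f = 0.01153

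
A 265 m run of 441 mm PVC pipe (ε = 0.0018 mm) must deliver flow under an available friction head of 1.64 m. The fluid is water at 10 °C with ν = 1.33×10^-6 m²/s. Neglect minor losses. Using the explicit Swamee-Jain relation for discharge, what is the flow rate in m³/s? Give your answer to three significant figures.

Swamee-Jain (Type II): Q = -0.965·√(gD⁵h_f/L)·ln[ε/(3.7D) + √(3.17ν²L/(gD³h_f))]
√(gD⁵h_f/L) = √(9.81·0.441⁵·1.64/265) = 0.03182
ε/(3.7D) = 1.10×10^-6; √(3.17ν²L/(gD³h_f)) = 3.28×10^-5
Q = -0.965·0.03182·ln(3.392×10^-5) = 0.3160 m³/s
Check: V = 2.07 m/s, Re = 6.86×10^5, f = 0.01246, h_f = 1.63 m ≈ 1.64 m ✓

Q ≈ 0.316 m³/s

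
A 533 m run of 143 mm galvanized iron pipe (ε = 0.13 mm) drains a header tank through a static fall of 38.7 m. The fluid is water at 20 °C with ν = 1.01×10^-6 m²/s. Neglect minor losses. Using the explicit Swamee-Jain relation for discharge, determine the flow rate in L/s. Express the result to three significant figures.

Swamee-Jain (Type II): Q = -0.965·√(gD⁵h_f/L)·ln[ε/(3.7D) + √(3.17ν²L/(gD³h_f))]
√(gD⁵h_f/L) = √(9.81·0.143⁵·38.7/533) = 0.006526
ε/(3.7D) = 2.46×10^-4; √(3.17ν²L/(gD³h_f)) = 3.94×10^-5
Q = -0.965·0.006526·ln(2.851×10^-4) = 0.05141 m³/s
Check: V = 3.20 m/s, Re = 4.53×10^5, f = 0.02002, h_f = 39.0 m ≈ 38.7 m ✓

Q ≈ 51.4 L/s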